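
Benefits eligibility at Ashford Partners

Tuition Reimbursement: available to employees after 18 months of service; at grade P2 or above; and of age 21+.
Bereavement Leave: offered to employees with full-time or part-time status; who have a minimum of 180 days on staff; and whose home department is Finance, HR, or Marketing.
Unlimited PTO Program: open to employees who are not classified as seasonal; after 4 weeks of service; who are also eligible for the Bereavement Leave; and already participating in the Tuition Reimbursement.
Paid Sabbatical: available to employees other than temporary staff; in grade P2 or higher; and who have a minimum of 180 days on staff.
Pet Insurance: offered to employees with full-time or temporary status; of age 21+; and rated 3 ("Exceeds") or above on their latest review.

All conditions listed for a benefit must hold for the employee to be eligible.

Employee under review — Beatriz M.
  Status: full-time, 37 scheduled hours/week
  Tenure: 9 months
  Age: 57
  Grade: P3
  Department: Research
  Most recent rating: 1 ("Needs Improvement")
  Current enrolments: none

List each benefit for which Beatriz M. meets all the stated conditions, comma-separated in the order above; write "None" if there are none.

Paid Sabbatical

Tuition Reimbursement — service 9 months < 18 months ✗ → not eligible.
Bereavement Leave — status full-time ✓; service 9 months ≥ 180 days ✓; dept Research ✗ → not eligible.
Unlimited PTO Program — status full-time ✓ (not excluded); service 9 months ≥ 4 weeks (≈28 days) ✓; not eligible for Bereavement Leave ✗ → not eligible.
Paid Sabbatical — status full-time ✓ (not excluded); grade P3 ≥ P2 ✓; service 9 months ≥ 180 days ✓ → eligible.
Pet Insurance — status full-time ✓; age 57 ≥ 21 ✓; rating 1 < 3 ✗ → not eligible.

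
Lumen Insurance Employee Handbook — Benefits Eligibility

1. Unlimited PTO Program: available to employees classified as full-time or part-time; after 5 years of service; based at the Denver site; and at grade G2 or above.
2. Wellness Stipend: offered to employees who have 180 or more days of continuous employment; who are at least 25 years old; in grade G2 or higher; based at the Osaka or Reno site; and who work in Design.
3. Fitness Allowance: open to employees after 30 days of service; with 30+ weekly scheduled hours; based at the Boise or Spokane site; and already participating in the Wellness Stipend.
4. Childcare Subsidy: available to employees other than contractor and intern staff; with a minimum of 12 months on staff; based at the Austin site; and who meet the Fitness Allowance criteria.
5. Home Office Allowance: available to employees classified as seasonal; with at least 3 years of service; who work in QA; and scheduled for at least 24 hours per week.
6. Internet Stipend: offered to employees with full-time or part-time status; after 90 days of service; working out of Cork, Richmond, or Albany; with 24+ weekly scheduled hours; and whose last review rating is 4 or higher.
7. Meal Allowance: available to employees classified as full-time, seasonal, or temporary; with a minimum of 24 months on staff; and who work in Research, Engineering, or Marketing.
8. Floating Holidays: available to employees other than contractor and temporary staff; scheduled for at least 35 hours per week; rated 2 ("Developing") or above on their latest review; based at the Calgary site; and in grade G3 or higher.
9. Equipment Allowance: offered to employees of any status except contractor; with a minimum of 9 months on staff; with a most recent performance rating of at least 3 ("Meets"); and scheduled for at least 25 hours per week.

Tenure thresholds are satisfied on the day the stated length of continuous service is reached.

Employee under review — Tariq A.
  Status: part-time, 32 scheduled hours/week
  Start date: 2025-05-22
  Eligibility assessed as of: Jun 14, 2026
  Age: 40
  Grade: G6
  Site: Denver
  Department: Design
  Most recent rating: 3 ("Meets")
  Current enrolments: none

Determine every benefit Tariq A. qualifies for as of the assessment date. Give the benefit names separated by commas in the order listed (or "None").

Equipment Allowance

Service from 2025-05-22 to Jun 14, 2026: 388 days.
Unlimited PTO Program — status part-time ✓; service 388 days < 5 years (≈1825 days) ✗ → not eligible.
Wellness Stipend — service 388 days ≥ 180 days ✓; age 40 ≥ 25 ✓; grade G6 ≥ G2 ✓; site Denver ✗ (not Osaka or Reno) → not eligible.
Fitness Allowance — service 388 days ≥ 30 days ✓; 32 hrs/wk ≥ 30 ✓; site Denver ✗ (not Boise or Spokane) → not eligible.
Childcare Subsidy — status part-time ✓ (not excluded); service 388 days ≥ 12 months (≈360 days) ✓; site Denver ✗ (not Austin) → not eligible.
Home Office Allowance — status part-time ✗ (requires seasonal) → not eligible.
Internet Stipend — status part-time ✓; service 388 days ≥ 90 days ✓; site Denver ✗ (not Cork, Richmond, or Albany) → not eligible.
Meal Allowance — status part-time ✗ (requires full-time, seasonal, or temporary) → not eligible.
Floating Holidays — status part-time ✓ (not excluded); 32 hrs/wk < 35 ✗ → not eligible.
Equipment Allowance — status part-time ✓ (not excluded); service 388 days ≥ 9 months (≈270 days) ✓; rating 3 ≥ 3 ✓; 32 hrs/wk ≥ 25 ✓ → eligible.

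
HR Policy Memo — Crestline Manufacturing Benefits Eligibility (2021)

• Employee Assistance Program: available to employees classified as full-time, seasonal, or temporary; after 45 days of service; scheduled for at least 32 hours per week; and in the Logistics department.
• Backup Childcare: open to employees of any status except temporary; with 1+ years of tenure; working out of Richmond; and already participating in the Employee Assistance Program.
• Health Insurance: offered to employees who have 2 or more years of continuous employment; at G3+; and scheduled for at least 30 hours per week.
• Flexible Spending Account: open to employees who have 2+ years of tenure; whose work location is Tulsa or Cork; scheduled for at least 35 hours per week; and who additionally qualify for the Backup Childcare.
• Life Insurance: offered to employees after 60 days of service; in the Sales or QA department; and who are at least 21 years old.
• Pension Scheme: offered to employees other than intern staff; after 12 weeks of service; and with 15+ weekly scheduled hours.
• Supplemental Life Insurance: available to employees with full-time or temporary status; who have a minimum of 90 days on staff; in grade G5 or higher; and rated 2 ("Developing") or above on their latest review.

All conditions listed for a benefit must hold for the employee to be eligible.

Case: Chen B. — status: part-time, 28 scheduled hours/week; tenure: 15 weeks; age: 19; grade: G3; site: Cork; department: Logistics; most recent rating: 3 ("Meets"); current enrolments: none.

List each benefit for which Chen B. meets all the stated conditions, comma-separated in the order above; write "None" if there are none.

Pension Scheme

Employee Assistance Program — status part-time ✗ (requires full-time, seasonal, or temporary) → not eligible.
Backup Childcare — status part-time ✓ (not excluded); service 15 weeks < 1 year (≈365 days) ✗ → not eligible.
Health Insurance — service 15 weeks < 2 years (≈730 days) ✗ → not eligible.
Flexible Spending Account — service 15 weeks < 2 years (≈730 days) ✗ → not eligible.
Life Insurance — service 15 weeks ≥ 60 days ✓; dept Logistics ✗ → not eligible.
Pension Scheme — status part-time ✓ (not excluded); service 15 weeks ≥ 12 weeks ✓; 28 hrs/wk ≥ 15 ✓ → eligible.
Supplemental Life Insurance — status part-time ✗ (requires full-time or temporary) → not eligible.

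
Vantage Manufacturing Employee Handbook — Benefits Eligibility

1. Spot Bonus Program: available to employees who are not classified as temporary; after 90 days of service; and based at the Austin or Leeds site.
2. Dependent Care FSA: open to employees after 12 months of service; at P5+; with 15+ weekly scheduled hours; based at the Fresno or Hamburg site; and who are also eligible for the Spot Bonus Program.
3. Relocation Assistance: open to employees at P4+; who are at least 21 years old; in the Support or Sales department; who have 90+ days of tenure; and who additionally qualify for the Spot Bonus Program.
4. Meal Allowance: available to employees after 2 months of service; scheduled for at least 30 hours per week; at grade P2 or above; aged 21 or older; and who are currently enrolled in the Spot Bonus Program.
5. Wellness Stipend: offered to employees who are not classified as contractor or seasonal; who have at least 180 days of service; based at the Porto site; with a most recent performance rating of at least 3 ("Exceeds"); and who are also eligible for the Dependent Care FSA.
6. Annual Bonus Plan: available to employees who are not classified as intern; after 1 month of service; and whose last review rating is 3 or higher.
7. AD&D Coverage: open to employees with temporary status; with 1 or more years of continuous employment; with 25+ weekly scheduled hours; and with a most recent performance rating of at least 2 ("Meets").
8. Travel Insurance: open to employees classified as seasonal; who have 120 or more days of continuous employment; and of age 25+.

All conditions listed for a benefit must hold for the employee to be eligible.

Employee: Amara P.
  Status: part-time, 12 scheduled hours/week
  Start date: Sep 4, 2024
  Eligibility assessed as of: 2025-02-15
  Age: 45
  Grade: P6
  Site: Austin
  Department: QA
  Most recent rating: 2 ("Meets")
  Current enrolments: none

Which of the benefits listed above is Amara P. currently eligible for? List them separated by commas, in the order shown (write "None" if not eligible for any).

Spot Bonus Program

Service from Sep 4, 2024 to 2025-02-15: 164 days.
Spot Bonus Program — status part-time ✓ (not excluded); service 164 days ≥ 90 days ✓; site Austin ✓ → eligible.
Dependent Care FSA — service 164 days < 12 months (≈360 days) ✗ → not eligible.
Relocation Assistance — grade P6 ≥ P4 ✓; age 45 ≥ 21 ✓; dept QA ✗ → not eligible.
Meal Allowance — service 164 days ≥ 2 months (≈60 days) ✓; 12 hrs/wk < 30 ✗ → not eligible.
Wellness Stipend — status part-time ✓ (not excluded); service 164 days < 180 days ✗ → not eligible.
Annual Bonus Plan — status part-time ✓ (not excluded); service 164 days ≥ 1 month (≈30 days) ✓; rating 2 < 3 ✗ → not eligible.
AD&D Coverage — status part-time ✗ (requires temporary) → not eligible.
Travel Insurance — status part-time ✗ (requires seasonal) → not eligible.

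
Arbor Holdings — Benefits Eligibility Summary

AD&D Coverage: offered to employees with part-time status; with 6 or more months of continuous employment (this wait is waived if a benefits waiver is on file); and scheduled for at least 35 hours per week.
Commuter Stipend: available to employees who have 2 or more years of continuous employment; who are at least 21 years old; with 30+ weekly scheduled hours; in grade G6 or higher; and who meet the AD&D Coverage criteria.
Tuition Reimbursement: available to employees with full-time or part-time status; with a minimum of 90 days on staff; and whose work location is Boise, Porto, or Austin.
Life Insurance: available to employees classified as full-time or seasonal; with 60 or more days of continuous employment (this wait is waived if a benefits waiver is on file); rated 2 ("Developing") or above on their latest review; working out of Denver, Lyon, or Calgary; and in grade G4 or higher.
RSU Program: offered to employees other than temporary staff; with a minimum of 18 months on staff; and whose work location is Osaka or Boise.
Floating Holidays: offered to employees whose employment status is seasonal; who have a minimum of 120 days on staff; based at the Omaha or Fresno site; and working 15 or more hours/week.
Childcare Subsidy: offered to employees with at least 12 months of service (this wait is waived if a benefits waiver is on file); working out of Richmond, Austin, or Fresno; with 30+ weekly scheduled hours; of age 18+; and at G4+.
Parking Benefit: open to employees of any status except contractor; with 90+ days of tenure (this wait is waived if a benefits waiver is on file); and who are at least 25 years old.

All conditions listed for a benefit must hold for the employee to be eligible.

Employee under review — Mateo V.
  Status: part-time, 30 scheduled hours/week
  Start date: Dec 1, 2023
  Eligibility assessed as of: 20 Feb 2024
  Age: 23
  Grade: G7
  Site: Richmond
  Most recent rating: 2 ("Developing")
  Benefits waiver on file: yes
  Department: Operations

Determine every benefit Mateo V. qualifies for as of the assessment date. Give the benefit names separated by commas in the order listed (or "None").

Childcare Subsidy

Service from Dec 1, 2023 to 20 Feb 2024: 81 days.
AD&D Coverage — status part-time ✓; benefits waiver on file ✓; 30 hrs/wk < 35 ✗ → not eligible.
Commuter Stipend — service 81 days < 2 years (≈730 days) ✗ → not eligible.
Tuition Reimbursement — status part-time ✓; service 81 days < 90 days ✗ → not eligible.
Life Insurance — status part-time ✗ (requires full-time or seasonal) → not eligible.
RSU Program — status part-time ✓ (not excluded); service 81 days < 18 months (≈540 days) ✗ → not eligible.
Floating Holidays — status part-time ✗ (requires seasonal) → not eligible.
Childcare Subsidy — benefits waiver on file ✓; site Richmond ✓; 30 hrs/wk ≥ 30 ✓; age 23 ≥ 18 ✓; grade G7 ≥ G4 ✓ → eligible.
Parking Benefit — status part-time ✓ (not excluded); benefits waiver on file ✓; age 23 < 25 ✗ → not eligible.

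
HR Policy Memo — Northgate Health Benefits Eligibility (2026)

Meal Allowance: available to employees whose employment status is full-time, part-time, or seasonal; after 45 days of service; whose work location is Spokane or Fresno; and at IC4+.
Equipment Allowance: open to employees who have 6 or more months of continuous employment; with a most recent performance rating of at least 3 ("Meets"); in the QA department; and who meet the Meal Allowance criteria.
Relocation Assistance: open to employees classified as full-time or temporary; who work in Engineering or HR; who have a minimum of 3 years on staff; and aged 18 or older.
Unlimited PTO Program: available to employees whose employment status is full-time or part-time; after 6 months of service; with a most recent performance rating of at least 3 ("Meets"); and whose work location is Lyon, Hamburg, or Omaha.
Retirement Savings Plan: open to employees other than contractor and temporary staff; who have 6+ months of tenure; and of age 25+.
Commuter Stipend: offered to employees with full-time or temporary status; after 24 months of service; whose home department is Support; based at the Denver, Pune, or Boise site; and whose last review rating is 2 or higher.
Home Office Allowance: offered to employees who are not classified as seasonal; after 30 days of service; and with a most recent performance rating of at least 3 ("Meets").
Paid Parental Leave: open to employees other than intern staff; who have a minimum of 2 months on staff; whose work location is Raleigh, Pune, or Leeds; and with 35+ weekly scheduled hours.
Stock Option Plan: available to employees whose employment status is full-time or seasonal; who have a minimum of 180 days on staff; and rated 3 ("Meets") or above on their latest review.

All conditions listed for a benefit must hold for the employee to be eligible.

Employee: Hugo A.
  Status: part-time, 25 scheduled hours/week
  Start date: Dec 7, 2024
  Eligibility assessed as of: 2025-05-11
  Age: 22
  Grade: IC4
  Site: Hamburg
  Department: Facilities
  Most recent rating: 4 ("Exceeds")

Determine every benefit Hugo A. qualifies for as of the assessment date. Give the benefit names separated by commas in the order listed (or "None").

Home Office Allowance

Service from Dec 7, 2024 to 2025-05-11: 155 days.
Meal Allowance — status part-time ✓; service 155 days ≥ 45 days ✓; site Hamburg ✗ (not Spokane or Fresno) → not eligible.
Equipment Allowance — service 155 days < 6 months (≈180 days) ✗ → not eligible.
Relocation Assistance — status part-time ✗ (requires full-time or temporary) → not eligible.
Unlimited PTO Program — status part-time ✓; service 155 days < 6 months (≈180 days) ✗ → not eligible.
Retirement Savings Plan — status part-time ✓ (not excluded); service 155 days < 6 months (≈180 days) ✗ → not eligible.
Commuter Stipend — status part-time ✗ (requires full-time or temporary) → not eligible.
Home Office Allowance — status part-time ✓ (not excluded); service 155 days ≥ 30 days ✓; rating 4 ≥ 3 ✓ → eligible.
Paid Parental Leave — status part-time ✓ (not excluded); service 155 days ≥ 2 months (≈60 days) ✓; site Hamburg ✗ (not Raleigh, Pune, or Leeds) → not eligible.
Stock Option Plan — status part-time ✗ (requires full-time or seasonal) → not eligible.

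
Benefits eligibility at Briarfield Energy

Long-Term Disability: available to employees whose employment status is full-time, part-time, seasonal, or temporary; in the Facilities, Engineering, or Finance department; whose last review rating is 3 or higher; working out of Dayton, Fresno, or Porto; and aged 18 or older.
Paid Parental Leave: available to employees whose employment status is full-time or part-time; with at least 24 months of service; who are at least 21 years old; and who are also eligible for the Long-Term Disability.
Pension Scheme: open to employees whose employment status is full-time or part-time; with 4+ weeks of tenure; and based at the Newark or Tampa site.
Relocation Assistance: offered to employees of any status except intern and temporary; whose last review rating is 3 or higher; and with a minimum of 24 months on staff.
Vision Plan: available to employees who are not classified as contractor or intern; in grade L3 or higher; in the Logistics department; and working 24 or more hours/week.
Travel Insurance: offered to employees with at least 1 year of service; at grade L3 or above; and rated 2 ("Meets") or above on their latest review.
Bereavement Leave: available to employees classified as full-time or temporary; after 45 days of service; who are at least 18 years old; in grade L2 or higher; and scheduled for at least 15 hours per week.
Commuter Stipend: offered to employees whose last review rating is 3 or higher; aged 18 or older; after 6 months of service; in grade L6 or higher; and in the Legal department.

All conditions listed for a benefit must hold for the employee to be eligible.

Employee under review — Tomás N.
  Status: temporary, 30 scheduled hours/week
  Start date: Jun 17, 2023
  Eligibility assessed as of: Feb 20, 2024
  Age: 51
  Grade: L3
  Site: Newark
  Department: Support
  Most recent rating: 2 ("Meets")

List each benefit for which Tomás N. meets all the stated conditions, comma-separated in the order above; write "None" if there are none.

Service from Jun 17, 2023 to Feb 20, 2024: 248 days.
Long-Term Disability — status temporary ✓; dept Support ✗ → not eligible.
Paid Parental Leave — status temporary ✗ (requires full-time or part-time) → not eligible.
Pension Scheme — status temporary ✗ (requires full-time or part-time) → not eligible.
Relocation Assistance — status temporary ✗ (excluded) → not eligible.
Vision Plan — status temporary ✓ (not excluded); grade L3 ≥ L3 ✓; dept Support ✗ → not eligible.
Travel Insurance — service 248 days < 1 year (≈365 days) ✗ → not eligible.
Bereavement Leave — status temporary ✓; service 248 days ≥ 45 days ✓; age 51 ≥ 18 ✓; grade L3 ≥ L2 ✓; 30 hrs/wk ≥ 15 ✓ → eligible.
Commuter Stipend — rating 2 < 3 ✗ → not eligible.

Bereavement Leave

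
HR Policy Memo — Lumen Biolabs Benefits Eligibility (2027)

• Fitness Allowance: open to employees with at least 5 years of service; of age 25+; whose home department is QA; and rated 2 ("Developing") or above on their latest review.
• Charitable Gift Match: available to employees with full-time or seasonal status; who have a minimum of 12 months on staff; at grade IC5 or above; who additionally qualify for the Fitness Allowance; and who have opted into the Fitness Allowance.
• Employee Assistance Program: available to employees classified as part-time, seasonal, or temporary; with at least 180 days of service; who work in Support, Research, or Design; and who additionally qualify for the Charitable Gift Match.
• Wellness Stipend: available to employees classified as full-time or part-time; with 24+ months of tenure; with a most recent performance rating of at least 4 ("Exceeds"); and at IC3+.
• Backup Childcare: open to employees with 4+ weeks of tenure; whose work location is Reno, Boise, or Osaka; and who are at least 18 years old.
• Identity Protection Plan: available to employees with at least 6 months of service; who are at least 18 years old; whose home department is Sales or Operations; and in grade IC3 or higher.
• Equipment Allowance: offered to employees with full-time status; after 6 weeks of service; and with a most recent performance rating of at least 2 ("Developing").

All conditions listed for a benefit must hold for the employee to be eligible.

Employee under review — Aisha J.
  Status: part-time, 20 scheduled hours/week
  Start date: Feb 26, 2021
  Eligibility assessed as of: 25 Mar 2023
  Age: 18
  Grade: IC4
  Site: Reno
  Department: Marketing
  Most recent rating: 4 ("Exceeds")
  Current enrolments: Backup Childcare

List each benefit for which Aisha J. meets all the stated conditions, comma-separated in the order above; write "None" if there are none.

Service from Feb 26, 2021 to 25 Mar 2023: 757 days.
Fitness Allowance — service 757 days < 5 years (≈1825 days) ✗ → not eligible.
Charitable Gift Match — status part-time ✗ (requires full-time or seasonal) → not eligible.
Employee Assistance Program — status part-time ✓; service 757 days ≥ 180 days ✓; dept Marketing ✗ → not eligible.
Wellness Stipend — status part-time ✓; service 757 days ≥ 24 months (≈720 days) ✓; rating 4 ≥ 4 ✓; grade IC4 ≥ IC3 ✓ → eligible.
Backup Childcare — service 757 days ≥ 4 weeks (≈28 days) ✓; site Reno ✓; age 18 ≥ 18 ✓ → eligible.
Identity Protection Plan — service 757 days ≥ 6 months (≈180 days) ✓; age 18 ≥ 18 ✓; dept Marketing ✗ → not eligible.
Equipment Allowance — status part-time ✗ (requires full-time) → not eligible.

Wellness Stipend, Backup Childcare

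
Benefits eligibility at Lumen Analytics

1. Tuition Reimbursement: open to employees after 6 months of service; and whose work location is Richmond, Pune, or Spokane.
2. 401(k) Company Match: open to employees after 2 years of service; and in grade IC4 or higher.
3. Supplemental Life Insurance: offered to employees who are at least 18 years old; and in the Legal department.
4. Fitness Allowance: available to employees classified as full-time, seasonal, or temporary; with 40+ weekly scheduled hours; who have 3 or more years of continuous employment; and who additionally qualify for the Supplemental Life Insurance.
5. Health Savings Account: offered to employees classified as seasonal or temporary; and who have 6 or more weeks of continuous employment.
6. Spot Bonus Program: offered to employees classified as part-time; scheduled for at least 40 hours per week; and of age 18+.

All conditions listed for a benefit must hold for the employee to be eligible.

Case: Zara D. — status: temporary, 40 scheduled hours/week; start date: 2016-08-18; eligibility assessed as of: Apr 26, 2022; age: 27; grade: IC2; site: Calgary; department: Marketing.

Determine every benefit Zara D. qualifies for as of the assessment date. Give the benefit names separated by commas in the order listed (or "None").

Health Savings Account

Service from 2016-08-18 to Apr 26, 2022: 2077 days.
Tuition Reimbursement — service 2077 days ≥ 6 months (≈180 days) ✓; site Calgary ✗ (not Richmond, Pune, or Spokane) → not eligible.
401(k) Company Match — service 2077 days ≥ 2 years (≈730 days) ✓; grade IC2 < IC4 ✗ → not eligible.
Supplemental Life Insurance — age 27 ≥ 18 ✓; dept Marketing ✗ → not eligible.
Fitness Allowance — status temporary ✓; 40 hrs/wk ≥ 40 ✓; service 2077 days ≥ 3 years (≈1095 days) ✓; not eligible for Supplemental Life Insurance ✗ → not eligible.
Health Savings Account — status temporary ✓; service 2077 days ≥ 6 weeks (≈42 days) ✓ → eligible.
Spot Bonus Program — status temporary ✗ (requires part-time) → not eligible.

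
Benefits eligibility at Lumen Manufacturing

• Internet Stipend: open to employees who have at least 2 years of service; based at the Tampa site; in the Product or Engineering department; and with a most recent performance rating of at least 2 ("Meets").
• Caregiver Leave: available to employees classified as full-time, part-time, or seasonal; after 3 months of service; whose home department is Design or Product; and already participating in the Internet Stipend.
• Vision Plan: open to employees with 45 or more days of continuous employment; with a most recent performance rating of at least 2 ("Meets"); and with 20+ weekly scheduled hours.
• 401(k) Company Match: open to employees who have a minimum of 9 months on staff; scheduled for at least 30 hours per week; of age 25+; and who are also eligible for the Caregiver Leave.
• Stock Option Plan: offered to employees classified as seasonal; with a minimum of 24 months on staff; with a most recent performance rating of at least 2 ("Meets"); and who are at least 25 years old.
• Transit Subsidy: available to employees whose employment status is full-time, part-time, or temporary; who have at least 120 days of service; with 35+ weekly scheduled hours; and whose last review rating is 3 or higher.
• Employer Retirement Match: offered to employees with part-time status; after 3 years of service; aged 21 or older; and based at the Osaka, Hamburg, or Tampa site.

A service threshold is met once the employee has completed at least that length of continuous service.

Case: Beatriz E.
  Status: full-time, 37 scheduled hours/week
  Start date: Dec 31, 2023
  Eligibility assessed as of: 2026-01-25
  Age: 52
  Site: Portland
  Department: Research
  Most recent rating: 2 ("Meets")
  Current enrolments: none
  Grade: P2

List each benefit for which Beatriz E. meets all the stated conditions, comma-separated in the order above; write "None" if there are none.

Vision Plan

Service from Dec 31, 2023 to 2026-01-25: 756 days.
Internet Stipend — service 756 days ≥ 2 years (≈730 days) ✓; site Portland ✗ (not Tampa) → not eligible.
Caregiver Leave — status full-time ✓; service 756 days ≥ 3 months (≈90 days) ✓; dept Research ✗ → not eligible.
Vision Plan — service 756 days ≥ 45 days ✓; rating 2 ≥ 2 ✓; 37 hrs/wk ≥ 20 ✓ → eligible.
401(k) Company Match — service 756 days ≥ 9 months (≈270 days) ✓; 37 hrs/wk ≥ 30 ✓; age 52 ≥ 25 ✓; not eligible for Caregiver Leave ✗ → not eligible.
Stock Option Plan — status full-time ✗ (requires seasonal) → not eligible.
Transit Subsidy — status full-time ✓; service 756 days ≥ 120 days ✓; 37 hrs/wk ≥ 35 ✓; rating 2 < 3 ✗ → not eligible.
Employer Retirement Match — status full-time ✗ (requires part-time) → not eligible.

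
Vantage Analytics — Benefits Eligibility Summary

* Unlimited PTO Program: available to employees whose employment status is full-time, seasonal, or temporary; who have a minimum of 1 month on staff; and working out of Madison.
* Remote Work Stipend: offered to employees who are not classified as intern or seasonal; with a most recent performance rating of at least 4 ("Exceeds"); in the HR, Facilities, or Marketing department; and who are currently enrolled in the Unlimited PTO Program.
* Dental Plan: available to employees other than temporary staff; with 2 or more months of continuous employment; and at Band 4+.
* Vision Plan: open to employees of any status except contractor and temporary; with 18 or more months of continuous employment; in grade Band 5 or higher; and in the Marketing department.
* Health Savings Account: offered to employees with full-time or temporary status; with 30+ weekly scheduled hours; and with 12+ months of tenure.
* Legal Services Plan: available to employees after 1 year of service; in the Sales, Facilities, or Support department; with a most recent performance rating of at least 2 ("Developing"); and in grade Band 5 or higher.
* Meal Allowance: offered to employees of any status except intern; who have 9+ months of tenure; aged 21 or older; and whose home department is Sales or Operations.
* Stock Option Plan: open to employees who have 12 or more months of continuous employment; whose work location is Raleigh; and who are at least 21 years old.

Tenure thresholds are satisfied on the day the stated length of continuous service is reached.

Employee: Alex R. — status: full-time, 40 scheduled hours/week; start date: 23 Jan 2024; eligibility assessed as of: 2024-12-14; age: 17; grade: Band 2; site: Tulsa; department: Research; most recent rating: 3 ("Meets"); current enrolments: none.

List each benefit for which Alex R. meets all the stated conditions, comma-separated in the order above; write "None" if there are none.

None

Service from 23 Jan 2024 to 2024-12-14: 326 days.
Unlimited PTO Program — status full-time ✓; service 326 days ≥ 1 month (≈30 days) ✓; site Tulsa ✗ (not Madison) → not eligible.
Remote Work Stipend — status full-time ✓ (not excluded); rating 3 < 4 ✗ → not eligible.
Dental Plan — status full-time ✓ (not excluded); service 326 days ≥ 2 months (≈60 days) ✓; grade Band 2 < Band 4 ✗ → not eligible.
Vision Plan — status full-time ✓ (not excluded); service 326 days < 18 months (≈540 days) ✗ → not eligible.
Health Savings Account — status full-time ✓; 40 hrs/wk ≥ 30 ✓; service 326 days < 12 months (≈360 days) ✗ → not eligible.
Legal Services Plan — service 326 days < 1 year (≈365 days) ✗ → not eligible.
Meal Allowance — status full-time ✓ (not excluded); service 326 days ≥ 9 months (≈270 days) ✓; age 17 < 21 ✗ → not eligible.
Stock Option Plan — service 326 days < 12 months (≈360 days) ✗ → not eligible.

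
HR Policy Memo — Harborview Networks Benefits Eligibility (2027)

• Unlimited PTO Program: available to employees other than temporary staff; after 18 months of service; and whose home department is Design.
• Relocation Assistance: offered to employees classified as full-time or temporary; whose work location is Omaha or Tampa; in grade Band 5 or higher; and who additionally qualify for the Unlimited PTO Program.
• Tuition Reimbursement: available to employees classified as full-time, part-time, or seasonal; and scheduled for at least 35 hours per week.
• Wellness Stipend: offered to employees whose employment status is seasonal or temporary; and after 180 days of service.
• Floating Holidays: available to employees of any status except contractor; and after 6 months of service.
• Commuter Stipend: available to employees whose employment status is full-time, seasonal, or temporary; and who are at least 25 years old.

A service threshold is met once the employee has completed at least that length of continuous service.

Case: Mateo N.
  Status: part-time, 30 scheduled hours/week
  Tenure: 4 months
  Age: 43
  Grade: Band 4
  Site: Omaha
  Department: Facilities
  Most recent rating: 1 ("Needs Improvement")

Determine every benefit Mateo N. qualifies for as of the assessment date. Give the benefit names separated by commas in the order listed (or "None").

None

Unlimited PTO Program — status part-time ✓ (not excluded); service 4 months < 18 months ✗ → not eligible.
Relocation Assistance — status part-time ✗ (requires full-time or temporary) → not eligible.
Tuition Reimbursement — status part-time ✓; 30 hrs/wk < 35 ✗ → not eligible.
Wellness Stipend — status part-time ✗ (requires seasonal or temporary) → not eligible.
Floating Holidays — status part-time ✓ (not excluded); service 4 months < 6 months ✗ → not eligible.
Commuter Stipend — status part-time ✗ (requires full-time, seasonal, or temporary) → not eligible.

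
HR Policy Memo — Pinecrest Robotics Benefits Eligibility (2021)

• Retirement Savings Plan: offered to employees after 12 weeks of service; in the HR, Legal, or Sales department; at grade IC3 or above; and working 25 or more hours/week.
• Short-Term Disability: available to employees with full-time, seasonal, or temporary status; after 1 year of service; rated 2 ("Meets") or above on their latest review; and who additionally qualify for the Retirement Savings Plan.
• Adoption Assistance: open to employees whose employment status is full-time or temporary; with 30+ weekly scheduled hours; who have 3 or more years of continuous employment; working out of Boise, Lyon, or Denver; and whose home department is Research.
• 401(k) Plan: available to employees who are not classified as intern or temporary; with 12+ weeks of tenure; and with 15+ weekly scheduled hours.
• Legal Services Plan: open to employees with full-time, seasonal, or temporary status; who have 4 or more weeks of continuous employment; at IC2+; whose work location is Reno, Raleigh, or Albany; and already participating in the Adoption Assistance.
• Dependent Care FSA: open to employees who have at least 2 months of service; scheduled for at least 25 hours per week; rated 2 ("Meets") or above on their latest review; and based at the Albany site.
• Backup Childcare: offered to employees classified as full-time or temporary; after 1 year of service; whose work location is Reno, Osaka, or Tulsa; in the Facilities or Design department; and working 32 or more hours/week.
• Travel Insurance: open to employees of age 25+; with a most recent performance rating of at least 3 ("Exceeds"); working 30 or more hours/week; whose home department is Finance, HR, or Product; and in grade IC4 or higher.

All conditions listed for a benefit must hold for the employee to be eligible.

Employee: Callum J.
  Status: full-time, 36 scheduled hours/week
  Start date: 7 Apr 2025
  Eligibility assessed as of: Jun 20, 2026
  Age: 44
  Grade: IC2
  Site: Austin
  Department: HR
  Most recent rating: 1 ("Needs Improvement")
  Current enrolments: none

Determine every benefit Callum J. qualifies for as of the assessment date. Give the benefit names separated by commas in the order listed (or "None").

Service from 7 Apr 2025 to Jun 20, 2026: 439 days.
Retirement Savings Plan — service 439 days ≥ 12 weeks (≈84 days) ✓; dept HR ✓; grade IC2 < IC3 ✗ → not eligible.
Short-Term Disability — status full-time ✓; service 439 days ≥ 1 year (≈365 days) ✓; rating 1 < 2 ✗ → not eligible.
Adoption Assistance — status full-time ✓; 36 hrs/wk ≥ 30 ✓; service 439 days < 3 years (≈1095 days) ✗ → not eligible.
401(k) Plan — status full-time ✓ (not excluded); service 439 days ≥ 12 weeks (≈84 days) ✓; 36 hrs/wk ≥ 15 ✓ → eligible.
Legal Services Plan — status full-time ✓; service 439 days ≥ 4 weeks (≈28 days) ✓; grade IC2 ≥ IC2 ✓; site Austin ✗ (not Reno, Raleigh, or Albany) → not eligible.
Dependent Care FSA — service 439 days ≥ 2 months (≈60 days) ✓; 36 hrs/wk ≥ 25 ✓; rating 1 < 2 ✗ → not eligible.
Backup Childcare — status full-time ✓; service 439 days ≥ 1 year (≈365 days) ✓; site Austin ✗ (not Reno, Osaka, or Tulsa) → not eligible.
Travel Insurance — age 44 ≥ 25 ✓; rating 1 < 3 ✗ → not eligible.

401(k) Plan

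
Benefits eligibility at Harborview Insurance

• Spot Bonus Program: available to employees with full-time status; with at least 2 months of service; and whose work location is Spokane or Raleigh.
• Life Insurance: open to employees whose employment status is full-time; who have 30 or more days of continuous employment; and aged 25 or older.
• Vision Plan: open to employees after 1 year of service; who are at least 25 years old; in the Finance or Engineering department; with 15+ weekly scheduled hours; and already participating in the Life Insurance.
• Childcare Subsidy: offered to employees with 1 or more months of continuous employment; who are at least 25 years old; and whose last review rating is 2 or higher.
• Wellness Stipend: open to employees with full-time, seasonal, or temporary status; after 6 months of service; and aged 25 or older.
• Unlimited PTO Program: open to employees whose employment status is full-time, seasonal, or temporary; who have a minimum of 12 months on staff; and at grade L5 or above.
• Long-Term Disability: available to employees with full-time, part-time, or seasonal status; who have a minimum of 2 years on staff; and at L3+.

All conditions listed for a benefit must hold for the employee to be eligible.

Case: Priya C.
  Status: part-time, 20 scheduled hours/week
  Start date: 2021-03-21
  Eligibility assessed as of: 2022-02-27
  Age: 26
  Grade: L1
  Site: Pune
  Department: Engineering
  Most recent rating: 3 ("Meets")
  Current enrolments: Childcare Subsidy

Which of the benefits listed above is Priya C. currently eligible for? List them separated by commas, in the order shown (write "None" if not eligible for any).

Service from 2021-03-21 to 2022-02-27: 343 days.
Spot Bonus Program — status part-time ✗ (requires full-time) → not eligible.
Life Insurance — status part-time ✗ (requires full-time) → not eligible.
Vision Plan — service 343 days < 1 year (≈365 days) ✗ → not eligible.
Childcare Subsidy — service 343 days ≥ 1 month (≈30 days) ✓; age 26 ≥ 25 ✓; rating 3 ≥ 2 ✓ → eligible.
Wellness Stipend — status part-time ✗ (requires full-time, seasonal, or temporary) → not eligible.
Unlimited PTO Program — status part-time ✗ (requires full-time, seasonal, or temporary) → not eligible.
Long-Term Disability — status part-time ✓; service 343 days < 2 years (≈730 days) ✗ → not eligible.

Childcare Subsidy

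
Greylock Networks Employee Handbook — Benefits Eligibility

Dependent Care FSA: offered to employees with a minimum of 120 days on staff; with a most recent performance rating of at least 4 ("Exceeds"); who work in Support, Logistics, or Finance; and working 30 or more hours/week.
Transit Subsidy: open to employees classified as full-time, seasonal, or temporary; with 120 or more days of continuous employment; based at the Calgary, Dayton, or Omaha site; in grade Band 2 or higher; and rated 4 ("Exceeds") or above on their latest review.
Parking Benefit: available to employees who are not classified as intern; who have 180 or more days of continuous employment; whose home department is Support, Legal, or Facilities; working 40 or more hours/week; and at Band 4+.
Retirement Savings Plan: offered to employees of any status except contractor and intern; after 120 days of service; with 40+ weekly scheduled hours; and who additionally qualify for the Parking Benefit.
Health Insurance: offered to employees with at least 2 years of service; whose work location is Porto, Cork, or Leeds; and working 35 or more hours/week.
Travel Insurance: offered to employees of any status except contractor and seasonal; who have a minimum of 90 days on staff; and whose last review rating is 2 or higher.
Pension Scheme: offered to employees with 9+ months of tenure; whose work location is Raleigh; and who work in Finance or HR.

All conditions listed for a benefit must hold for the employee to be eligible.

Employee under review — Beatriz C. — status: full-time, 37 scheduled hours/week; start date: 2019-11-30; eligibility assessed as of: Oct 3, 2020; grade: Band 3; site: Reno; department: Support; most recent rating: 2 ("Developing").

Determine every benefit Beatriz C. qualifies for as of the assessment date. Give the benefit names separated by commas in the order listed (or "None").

Travel Insurance

Service from 2019-11-30 to Oct 3, 2020: 308 days.
Dependent Care FSA — service 308 days ≥ 120 days ✓; rating 2 < 4 ✗ → not eligible.
Transit Subsidy — status full-time ✓; service 308 days ≥ 120 days ✓; site Reno ✗ (not Calgary, Dayton, or Omaha) → not eligible.
Parking Benefit — status full-time ✓ (not excluded); service 308 days ≥ 180 days ✓; dept Support ✓; 37 hrs/wk < 40 ✗ → not eligible.
Retirement Savings Plan — status full-time ✓ (not excluded); service 308 days ≥ 120 days ✓; 37 hrs/wk < 40 ✗ → not eligible.
Health Insurance — service 308 days < 2 years (≈730 days) ✗ → not eligible.
Travel Insurance — status full-time ✓ (not excluded); service 308 days ≥ 90 days ✓; rating 2 ≥ 2 ✓ → eligible.
Pension Scheme — service 308 days ≥ 9 months (≈270 days) ✓; site Reno ✗ (not Raleigh) → not eligible.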